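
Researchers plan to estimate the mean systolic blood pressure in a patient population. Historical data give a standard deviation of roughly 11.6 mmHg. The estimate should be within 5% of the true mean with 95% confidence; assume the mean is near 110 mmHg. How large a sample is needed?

18

For a mean, the margin of error is E = z·σ/√n, so n = (zσ/E)².
At 95% confidence, z = 1.960.
E = 5% of 110 = 5.5 mmHg.
n = (1.960 × 11.6 / 5.5)² = 17.09
Round up: n = 18.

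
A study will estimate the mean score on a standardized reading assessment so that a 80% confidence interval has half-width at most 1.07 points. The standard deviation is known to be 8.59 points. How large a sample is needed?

n = 106

For a mean, the margin of error is E = z·σ/√n, so n = (zσ/E)².
At 80% confidence, z = 1.282.
n = (1.282 × 8.59 / 1.07)² = 105.92
Round up: n = 106.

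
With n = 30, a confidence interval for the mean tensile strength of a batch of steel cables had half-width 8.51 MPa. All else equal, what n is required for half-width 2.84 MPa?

270

Margin of error scales as 1/√n, so n₂ = n₁·(E₁/E₂)².
n₂ = 30 × (8.51/2.84)² = 30 × 8.979 = 269.37
Round up: n₂ = 270.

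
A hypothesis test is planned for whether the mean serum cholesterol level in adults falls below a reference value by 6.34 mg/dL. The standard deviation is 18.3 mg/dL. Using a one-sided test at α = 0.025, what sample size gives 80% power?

For a one-sample z-test, n = ((z_α + z_β)·σ/δ)².
z_α = 1.960 (one-sided α = 0.025); z_β = 0.842 (power 80% → β = 0.2).
n = (2.802 × 18.3 / 6.34)² = 65.41
Round up: n = 66.

66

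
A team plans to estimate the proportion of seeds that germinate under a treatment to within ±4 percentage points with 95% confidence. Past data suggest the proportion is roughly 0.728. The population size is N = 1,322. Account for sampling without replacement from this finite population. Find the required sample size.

350

For a proportion with margin E = 0.04 at 95% confidence, z = 1.960.
n = p̂(1−p̂)(z/E)² = 0.728 × 0.272 × (1.960/0.04)² = 475.44 — call this n₀.
Finite-population correction with N = 1,322: n = n₀ / (1 + (n₀−1)/N) = 475.44 / 1.359 = 349.85
Round up: n = 350.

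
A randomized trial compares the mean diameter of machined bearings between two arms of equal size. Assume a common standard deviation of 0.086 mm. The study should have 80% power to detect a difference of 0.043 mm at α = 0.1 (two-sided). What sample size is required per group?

50 per group

For two equal groups, n per group = 2·((z_{α/2} + z_β)·σ/δ)².
z_{α/2} = 1.645; z_β = 0.842 (power 80%).
n = 2 × (2.487 × 0.086 / 0.043)² = 2 × 24.74 = 49.48
Round up: n = 50 per group.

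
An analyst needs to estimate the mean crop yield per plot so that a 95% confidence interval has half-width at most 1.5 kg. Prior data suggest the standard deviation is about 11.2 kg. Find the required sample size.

For a mean, the margin of error is E = z·σ/√n, so n = (zσ/E)².
At 95% confidence, z = 1.960.
n = (1.960 × 11.2 / 1.5)² = 214.17
Round up: n = 215.

215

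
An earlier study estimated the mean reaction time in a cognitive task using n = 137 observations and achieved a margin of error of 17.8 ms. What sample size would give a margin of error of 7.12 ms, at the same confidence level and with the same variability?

857

Margin of error scales as 1/√n, so n₂ = n₁·(E₁/E₂)².
n₂ = 137 × (17.8/7.12)² = 137 × 6.25 = 856.25
Round up: n₂ = 857.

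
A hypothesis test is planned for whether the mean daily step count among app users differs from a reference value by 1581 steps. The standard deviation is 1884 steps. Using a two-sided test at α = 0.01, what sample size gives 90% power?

22

For a one-sample z-test, n = ((z_{α/2} + z_β)·σ/δ)².
z_{α/2} = 2.576 (two-sided α = 0.01); z_β = 1.282 (power 90% → β = 0.1).
n = (3.858 × 1884 / 1581)² = 21.14
Round up: n = 22.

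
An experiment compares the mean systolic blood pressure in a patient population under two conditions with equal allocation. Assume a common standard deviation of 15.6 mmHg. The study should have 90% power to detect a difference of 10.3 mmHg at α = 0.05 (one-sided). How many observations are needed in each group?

For two equal groups, n per group = 2·((z_α + z_β)·σ/δ)².
z_α = 1.645; z_β = 1.282 (power 90%).
n = 2 × (2.927 × 15.6 / 10.3)² = 2 × 19.65 = 39.30
Round up: n = 40 per group.

40 per group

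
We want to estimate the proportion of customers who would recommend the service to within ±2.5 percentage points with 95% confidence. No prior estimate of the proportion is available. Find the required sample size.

For a proportion with margin E = 0.025 at 95% confidence, z = 1.960.
With no prior estimate, use p = 0.5, which maximizes p(1−p) at 0.25.
n = 0.25 × (z/E)² = 0.25 × (1.960/0.025)² = 1536.64
Round up: n = 1537.

n = 1537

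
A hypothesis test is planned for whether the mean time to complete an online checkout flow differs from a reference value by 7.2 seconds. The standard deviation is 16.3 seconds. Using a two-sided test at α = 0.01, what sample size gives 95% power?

92

For a one-sample z-test, n = ((z_{α/2} + z_β)·σ/δ)².
z_{α/2} = 2.576 (two-sided α = 0.01); z_β = 1.645 (power 95% → β = 0.05).
n = (4.221 × 16.3 / 7.2)² = 91.31
Round up: n = 92.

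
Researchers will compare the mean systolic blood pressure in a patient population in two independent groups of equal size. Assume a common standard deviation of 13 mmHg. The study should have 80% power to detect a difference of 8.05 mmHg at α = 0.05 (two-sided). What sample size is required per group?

41 per group

For two equal groups, n per group = 2·((z_{α/2} + z_β)·σ/δ)².
z_{α/2} = 1.960; z_β = 0.842 (power 80%).
n = 2 × (2.802 × 13 / 8.05)² = 2 × 20.48 = 40.96
Round up: n = 41 per group.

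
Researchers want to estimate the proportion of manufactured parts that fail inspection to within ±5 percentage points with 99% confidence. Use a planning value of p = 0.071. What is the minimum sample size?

For a proportion with margin E = 0.05 at 99% confidence, z = 2.576.
n = p̂(1−p̂)(z/E)² = 0.071 × 0.929 × (2.576/0.05)² = 175.08
Round up: n = 176.

176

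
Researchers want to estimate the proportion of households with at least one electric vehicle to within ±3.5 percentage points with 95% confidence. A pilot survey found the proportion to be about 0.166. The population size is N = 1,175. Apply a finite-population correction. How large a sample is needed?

318

For a proportion with margin E = 0.035 at 95% confidence, z = 1.960.
n = p̂(1−p̂)(z/E)² = 0.166 × 0.834 × (1.960/0.035)² = 434.16 — call this n₀.
Finite-population correction with N = 1,175: n = n₀ / (1 + (n₀−1)/N) = 434.16 / 1.369 = 317.14
Round up: n = 318.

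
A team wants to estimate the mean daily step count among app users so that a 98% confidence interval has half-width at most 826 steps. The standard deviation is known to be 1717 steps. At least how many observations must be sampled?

For a mean, the margin of error is E = z·σ/√n, so n = (zσ/E)².
At 98% confidence, z = 2.326.
n = (2.326 × 1717 / 826)² = 23.38
Round up: n = 24.

24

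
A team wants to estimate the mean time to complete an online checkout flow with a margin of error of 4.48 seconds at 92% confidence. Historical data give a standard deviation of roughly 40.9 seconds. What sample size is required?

256

For a mean, the margin of error is E = z·σ/√n, so n = (zσ/E)².
At 92% confidence, z = 1.751.
n = (1.751 × 40.9 / 4.48)² = 255.54
Round up: n = 256.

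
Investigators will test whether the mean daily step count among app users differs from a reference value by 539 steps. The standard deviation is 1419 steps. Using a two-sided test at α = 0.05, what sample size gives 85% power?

63

For a one-sample z-test, n = ((z_{α/2} + z_β)·σ/δ)².
z_{α/2} = 1.960 (two-sided α = 0.05); z_β = 1.036 (power 85% → β = 0.15).
n = (2.996 × 1419 / 539)² = 62.21
Round up: n = 63.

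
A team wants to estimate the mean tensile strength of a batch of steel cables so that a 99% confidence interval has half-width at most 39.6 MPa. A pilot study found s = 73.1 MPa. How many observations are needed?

23

For a mean, the margin of error is E = z·σ/√n, so n = (zσ/E)².
At 99% confidence, z = 2.576.
n = (2.576 × 73.1 / 39.6)² = 22.61
Round up: n = 23.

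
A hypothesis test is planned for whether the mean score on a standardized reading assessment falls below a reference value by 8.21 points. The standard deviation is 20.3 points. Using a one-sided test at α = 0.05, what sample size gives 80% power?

38

For a one-sample z-test, n = ((z_α + z_β)·σ/δ)².
z_α = 1.645 (one-sided α = 0.05); z_β = 0.842 (power 80% → β = 0.2).
n = (2.487 × 20.3 / 8.21)² = 37.81
Round up: n = 38.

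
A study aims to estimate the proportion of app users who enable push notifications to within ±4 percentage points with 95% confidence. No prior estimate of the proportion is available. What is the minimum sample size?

601

For a proportion with margin E = 0.04 at 95% confidence, z = 1.960.
With no prior estimate, use p = 0.5, which maximizes p(1−p) at 0.25.
n = 0.25 × (z/E)² = 0.25 × (1.960/0.04)² = 600.25
Round up: n = 601.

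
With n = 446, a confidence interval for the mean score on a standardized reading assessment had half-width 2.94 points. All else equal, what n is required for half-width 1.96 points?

1004

Margin of error scales as 1/√n, so n₂ = n₁·(E₁/E₂)².
n₂ = 446 × (2.94/1.96)² = 446 × 2.25 = 1003.50
Round up: n₂ = 1004.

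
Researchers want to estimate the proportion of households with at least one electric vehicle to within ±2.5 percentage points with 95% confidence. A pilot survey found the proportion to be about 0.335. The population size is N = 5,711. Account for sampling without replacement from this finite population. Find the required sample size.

For a proportion with margin E = 0.025 at 95% confidence, z = 1.960.
n = p̂(1−p̂)(z/E)² = 0.335 × 0.665 × (1.960/0.025)² = 1369.30 — call this n₀.
Finite-population correction with N = 5,711: n = n₀ / (1 + (n₀−1)/N) = 1369.30 / 1.24 = 1104.27
Round up: n = 1105.

1105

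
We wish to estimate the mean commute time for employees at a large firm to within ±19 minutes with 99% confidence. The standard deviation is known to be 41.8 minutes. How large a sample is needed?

33

For a mean, the margin of error is E = z·σ/√n, so n = (zσ/E)².
At 99% confidence, z = 2.576.
n = (2.576 × 41.8 / 19)² = 32.12
Round up: n = 33.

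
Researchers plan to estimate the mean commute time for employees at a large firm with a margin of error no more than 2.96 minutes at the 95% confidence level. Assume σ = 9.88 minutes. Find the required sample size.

43

For a mean, the margin of error is E = z·σ/√n, so n = (zσ/E)².
At 95% confidence, z = 1.960.
n = (1.960 × 9.88 / 2.96)² = 42.80
Round up: n = 43.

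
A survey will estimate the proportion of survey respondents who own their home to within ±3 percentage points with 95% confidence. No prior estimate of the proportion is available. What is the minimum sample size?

For a proportion with margin E = 0.03 at 95% confidence, z = 1.960.
With no prior estimate, use p = 0.5, which maximizes p(1−p) at 0.25.
n = 0.25 × (z/E)² = 0.25 × (1.960/0.03)² = 1067.11
Round up: n = 1068.

1068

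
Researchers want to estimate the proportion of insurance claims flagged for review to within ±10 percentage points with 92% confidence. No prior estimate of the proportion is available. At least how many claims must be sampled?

77

For a proportion with margin E = 0.1 at 92% confidence, z = 1.751.
With no prior estimate, use p = 0.5, which maximizes p(1−p) at 0.25.
n = 0.25 × (z/E)² = 0.25 × (1.751/0.1)² = 76.65
Round up: n = 77.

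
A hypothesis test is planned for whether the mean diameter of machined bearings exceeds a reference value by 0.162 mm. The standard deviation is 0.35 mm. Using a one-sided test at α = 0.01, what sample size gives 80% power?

47

For a one-sample z-test, n = ((z_α + z_β)·σ/δ)².
z_α = 2.326 (one-sided α = 0.01); z_β = 0.842 (power 80% → β = 0.2).
n = (3.168 × 0.35 / 0.162)² = 46.85
Round up: n = 47.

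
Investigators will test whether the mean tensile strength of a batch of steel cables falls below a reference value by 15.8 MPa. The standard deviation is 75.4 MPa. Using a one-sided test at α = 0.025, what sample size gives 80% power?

n = 179

For a one-sample z-test, n = ((z_α + z_β)·σ/δ)².
z_α = 1.960 (one-sided α = 0.025); z_β = 0.842 (power 80% → β = 0.2).
n = (2.802 × 75.4 / 15.8)² = 178.80
Round up: n = 179.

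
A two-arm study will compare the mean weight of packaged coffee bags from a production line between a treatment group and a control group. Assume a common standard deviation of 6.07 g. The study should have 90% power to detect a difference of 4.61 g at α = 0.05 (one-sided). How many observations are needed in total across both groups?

60 total

For two equal groups, n per group = 2·((z_α + z_β)·σ/δ)².
z_α = 1.645; z_β = 1.282 (power 90%).
n = 2 × (2.927 × 6.07 / 4.61)² = 2 × 14.85 = 29.70
Round up: n = 30 per group.
Total across both groups: 2 × 30 = 60.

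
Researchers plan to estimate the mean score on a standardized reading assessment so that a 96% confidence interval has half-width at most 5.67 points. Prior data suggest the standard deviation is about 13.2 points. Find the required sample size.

23

For a mean, the margin of error is E = z·σ/√n, so n = (zσ/E)².
At 96% confidence, z = 2.054.
n = (2.054 × 13.2 / 5.67)² = 22.87
Round up: n = 23.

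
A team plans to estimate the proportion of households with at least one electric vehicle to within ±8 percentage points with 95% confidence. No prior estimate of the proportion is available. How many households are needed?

n = 151

For a proportion with margin E = 0.08 at 95% confidence, z = 1.960.
With no prior estimate, use p = 0.5, which maximizes p(1−p) at 0.25.
n = 0.25 × (z/E)² = 0.25 × (1.960/0.08)² = 150.06
Round up: n = 151.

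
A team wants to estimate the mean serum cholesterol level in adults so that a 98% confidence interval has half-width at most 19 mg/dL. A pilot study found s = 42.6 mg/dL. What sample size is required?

n = 28

For a mean, the margin of error is E = z·σ/√n, so n = (zσ/E)².
At 98% confidence, z = 2.326.
n = (2.326 × 42.6 / 19)² = 27.20
Round up: n = 28.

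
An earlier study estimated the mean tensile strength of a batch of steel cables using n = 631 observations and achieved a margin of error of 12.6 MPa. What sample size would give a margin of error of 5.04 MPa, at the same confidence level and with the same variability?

3944

Margin of error scales as 1/√n, so n₂ = n₁·(E₁/E₂)².
n₂ = 631 × (12.6/5.04)² = 631 × 6.25 = 3943.75
Round up: n₂ = 3944.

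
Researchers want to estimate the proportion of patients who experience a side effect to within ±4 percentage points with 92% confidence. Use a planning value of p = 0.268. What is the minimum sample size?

n = 376

For a proportion with margin E = 0.04 at 92% confidence, z = 1.751.
n = p̂(1−p̂)(z/E)² = 0.268 × 0.732 × (1.751/0.04)² = 375.92
Round up: n = 376.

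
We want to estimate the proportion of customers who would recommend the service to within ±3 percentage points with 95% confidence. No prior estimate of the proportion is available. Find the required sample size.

For a proportion with margin E = 0.03 at 95% confidence, z = 1.960.
With no prior estimate, use p = 0.5, which maximizes p(1−p) at 0.25.
n = 0.25 × (z/E)² = 0.25 × (1.960/0.03)² = 1067.11
Round up: n = 1068.

n = 1068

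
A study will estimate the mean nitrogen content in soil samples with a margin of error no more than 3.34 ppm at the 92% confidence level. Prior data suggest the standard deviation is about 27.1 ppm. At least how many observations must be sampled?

For a mean, the margin of error is E = z·σ/√n, so n = (zσ/E)².
At 92% confidence, z = 1.751.
n = (1.751 × 27.1 / 3.34)² = 201.84
Round up: n = 202.

n = 202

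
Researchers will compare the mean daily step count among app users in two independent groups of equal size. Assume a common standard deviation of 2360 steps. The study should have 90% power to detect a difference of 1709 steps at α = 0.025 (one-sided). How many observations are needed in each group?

For two equal groups, n per group = 2·((z_α + z_β)·σ/δ)².
z_α = 1.960; z_β = 1.282 (power 90%).
n = 2 × (3.242 × 2360 / 1709)² = 2 × 20.04 = 40.08
Round up: n = 41 per group.

41 per group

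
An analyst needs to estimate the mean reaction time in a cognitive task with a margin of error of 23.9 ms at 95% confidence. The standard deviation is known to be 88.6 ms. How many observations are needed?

For a mean, the margin of error is E = z·σ/√n, so n = (zσ/E)².
At 95% confidence, z = 1.960.
n = (1.960 × 88.6 / 23.9)² = 52.79
Round up: n = 53.

n = 53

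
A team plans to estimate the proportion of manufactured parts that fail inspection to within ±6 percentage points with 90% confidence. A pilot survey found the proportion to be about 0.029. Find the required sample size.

For a proportion with margin E = 0.06 at 90% confidence, z = 1.645.
n = p̂(1−p̂)(z/E)² = 0.029 × 0.971 × (1.645/0.06)² = 21.17
Round up: n = 22.

22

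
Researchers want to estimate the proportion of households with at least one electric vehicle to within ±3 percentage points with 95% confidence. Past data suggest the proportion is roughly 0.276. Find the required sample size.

853

For a proportion with margin E = 0.03 at 95% confidence, z = 1.960.
n = p̂(1−p̂)(z/E)² = 0.276 × 0.724 × (1.960/0.03)² = 852.94
Round up: n = 853.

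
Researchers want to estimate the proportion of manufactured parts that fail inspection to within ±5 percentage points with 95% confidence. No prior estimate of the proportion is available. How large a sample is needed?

385

For a proportion with margin E = 0.05 at 95% confidence, z = 1.960.
With no prior estimate, use p = 0.5, which maximizes p(1−p) at 0.25.
n = 0.25 × (z/E)² = 0.25 × (1.960/0.05)² = 384.16
Round up: n = 385.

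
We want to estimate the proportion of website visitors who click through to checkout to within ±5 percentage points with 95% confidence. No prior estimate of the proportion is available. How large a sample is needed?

385

For a proportion with margin E = 0.05 at 95% confidence, z = 1.960.
With no prior estimate, use p = 0.5, which maximizes p(1−p) at 0.25.
n = 0.25 × (z/E)² = 0.25 × (1.960/0.05)² = 384.16
Round up: n = 385.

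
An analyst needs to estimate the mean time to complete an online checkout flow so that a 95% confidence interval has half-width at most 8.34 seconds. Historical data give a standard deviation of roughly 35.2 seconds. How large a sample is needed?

n = 69

For a mean, the margin of error is E = z·σ/√n, so n = (zσ/E)².
At 95% confidence, z = 1.960.
n = (1.960 × 35.2 / 8.34)² = 68.43
Round up: n = 69.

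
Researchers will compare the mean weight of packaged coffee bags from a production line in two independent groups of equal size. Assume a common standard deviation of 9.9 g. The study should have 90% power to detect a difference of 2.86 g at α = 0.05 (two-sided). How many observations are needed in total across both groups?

504 total

For two equal groups, n per group = 2·((z_{α/2} + z_β)·σ/δ)².
z_{α/2} = 1.960; z_β = 1.282 (power 90%).
n = 2 × (3.242 × 9.9 / 2.86)² = 2 × 125.94 = 251.88
Round up: n = 252 per group.
Total across both groups: 2 × 252 = 504.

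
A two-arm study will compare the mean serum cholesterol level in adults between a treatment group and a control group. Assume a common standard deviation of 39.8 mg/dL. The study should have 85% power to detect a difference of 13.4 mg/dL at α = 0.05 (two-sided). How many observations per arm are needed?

159 per group

For two equal groups, n per group = 2·((z_{α/2} + z_β)·σ/δ)².
z_{α/2} = 1.960; z_β = 1.036 (power 85%).
n = 2 × (2.996 × 39.8 / 13.4)² = 2 × 79.18 = 158.36
Round up: n = 159 per group.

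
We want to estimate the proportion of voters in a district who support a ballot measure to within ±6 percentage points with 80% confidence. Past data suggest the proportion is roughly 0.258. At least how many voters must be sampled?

For a proportion with margin E = 0.06 at 80% confidence, z = 1.282.
n = p̂(1−p̂)(z/E)² = 0.258 × 0.742 × (1.282/0.06)² = 87.40
Round up: n = 88.

88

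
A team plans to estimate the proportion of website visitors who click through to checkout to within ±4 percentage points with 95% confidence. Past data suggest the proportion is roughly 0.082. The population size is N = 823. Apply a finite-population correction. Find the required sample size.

For a proportion with margin E = 0.04 at 95% confidence, z = 1.960.
n = p̂(1−p̂)(z/E)² = 0.082 × 0.918 × (1.960/0.04)² = 180.74 — call this n₀.
Finite-population correction with N = 823: n = n₀ / (1 + (n₀−1)/N) = 180.74 / 1.218 = 148.39
Round up: n = 149.

149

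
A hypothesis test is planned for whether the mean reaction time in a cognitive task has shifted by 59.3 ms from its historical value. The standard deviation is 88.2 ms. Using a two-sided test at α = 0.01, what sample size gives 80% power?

For a one-sample z-test, n = ((z_{α/2} + z_β)·σ/δ)².
z_{α/2} = 2.576 (two-sided α = 0.01); z_β = 0.842 (power 80% → β = 0.2).
n = (3.418 × 88.2 / 59.3)² = 25.84
Round up: n = 26.

26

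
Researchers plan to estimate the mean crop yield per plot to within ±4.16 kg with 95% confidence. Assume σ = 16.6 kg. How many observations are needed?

For a mean, the margin of error is E = z·σ/√n, so n = (zσ/E)².
At 95% confidence, z = 1.960.
n = (1.960 × 16.6 / 4.16)² = 61.17
Round up: n = 62.

n = 62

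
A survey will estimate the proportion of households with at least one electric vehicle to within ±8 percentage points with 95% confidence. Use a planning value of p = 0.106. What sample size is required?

57

For a proportion with margin E = 0.08 at 95% confidence, z = 1.960.
n = p̂(1−p̂)(z/E)² = 0.106 × 0.894 × (1.960/0.08)² = 56.88
Round up: n = 57.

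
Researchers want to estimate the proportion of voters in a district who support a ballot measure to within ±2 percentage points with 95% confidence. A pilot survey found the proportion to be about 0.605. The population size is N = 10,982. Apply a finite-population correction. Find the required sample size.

For a proportion with margin E = 0.02 at 95% confidence, z = 1.960.
n = p̂(1−p̂)(z/E)² = 0.605 × 0.395 × (1.960/0.02)² = 2295.12 — call this n₀.
Finite-population correction with N = 10,982: n = n₀ / (1 + (n₀−1)/N) = 2295.12 / 1.209 = 1898.36
Round up: n = 1899.

n = 1899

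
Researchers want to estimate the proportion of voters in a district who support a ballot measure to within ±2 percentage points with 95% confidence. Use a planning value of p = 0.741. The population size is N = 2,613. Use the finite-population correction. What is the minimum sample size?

n = 1082

For a proportion with margin E = 0.02 at 95% confidence, z = 1.960.
n = p̂(1−p̂)(z/E)² = 0.741 × 0.259 × (1.960/0.02)² = 1843.19 — call this n₀.
Finite-population correction with N = 2,613: n = n₀ / (1 + (n₀−1)/N) = 1843.19 / 1.705 = 1081.05
Round up: n = 1082.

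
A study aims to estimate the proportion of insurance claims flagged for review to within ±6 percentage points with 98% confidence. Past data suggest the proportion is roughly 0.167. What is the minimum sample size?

n = 210

For a proportion with margin E = 0.06 at 98% confidence, z = 2.326.
n = p̂(1−p̂)(z/E)² = 0.167 × 0.833 × (2.326/0.06)² = 209.06
Round up: n = 210.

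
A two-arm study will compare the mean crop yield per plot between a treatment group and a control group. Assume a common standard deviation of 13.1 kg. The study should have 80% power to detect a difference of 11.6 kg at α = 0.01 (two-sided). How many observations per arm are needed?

For two equal groups, n per group = 2·((z_{α/2} + z_β)·σ/δ)².
z_{α/2} = 2.576; z_β = 0.842 (power 80%).
n = 2 × (3.418 × 13.1 / 11.6)² = 2 × 14.90 = 29.80
Round up: n = 30 per group.

30 per group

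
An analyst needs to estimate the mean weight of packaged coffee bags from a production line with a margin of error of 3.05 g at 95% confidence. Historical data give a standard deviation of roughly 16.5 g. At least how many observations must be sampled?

113

For a mean, the margin of error is E = z·σ/√n, so n = (zσ/E)².
At 95% confidence, z = 1.960.
n = (1.960 × 16.5 / 3.05)² = 112.43
Round up: n = 113.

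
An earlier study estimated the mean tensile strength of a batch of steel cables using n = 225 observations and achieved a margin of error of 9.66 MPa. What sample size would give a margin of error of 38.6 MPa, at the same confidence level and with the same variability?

15

Margin of error scales as 1/√n, so n₂ = n₁·(E₁/E₂)².
n₂ = 225 × (9.66/38.6)² = 225 × 0.06263 = 14.09
Round up: n₂ = 15.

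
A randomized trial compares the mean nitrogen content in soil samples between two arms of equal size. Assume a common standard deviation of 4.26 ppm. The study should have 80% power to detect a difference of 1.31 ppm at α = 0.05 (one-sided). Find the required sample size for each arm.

131 per group

For two equal groups, n per group = 2·((z_α + z_β)·σ/δ)².
z_α = 1.645; z_β = 0.842 (power 80%).
n = 2 × (2.487 × 4.26 / 1.31)² = 2 × 65.41 = 130.82
Round up: n = 131 per group.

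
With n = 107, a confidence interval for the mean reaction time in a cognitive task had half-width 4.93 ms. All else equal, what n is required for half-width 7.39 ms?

48

Margin of error scales as 1/√n, so n₂ = n₁·(E₁/E₂)².
n₂ = 107 × (4.93/7.39)² = 107 × 0.445 = 47.62
Round up: n₂ = 48.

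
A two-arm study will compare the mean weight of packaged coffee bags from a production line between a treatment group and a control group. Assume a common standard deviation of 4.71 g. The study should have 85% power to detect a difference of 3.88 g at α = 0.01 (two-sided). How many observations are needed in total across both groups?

For two equal groups, n per group = 2·((z_{α/2} + z_β)·σ/δ)².
z_{α/2} = 2.576; z_β = 1.036 (power 85%).
n = 2 × (3.612 × 4.71 / 3.88)² = 2 × 19.23 = 38.46
Round up: n = 39 per group.
Total across both groups: 2 × 39 = 78.

78 total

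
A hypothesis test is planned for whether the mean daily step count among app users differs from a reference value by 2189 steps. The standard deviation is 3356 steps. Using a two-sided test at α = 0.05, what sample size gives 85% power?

n = 22

For a one-sample z-test, n = ((z_{α/2} + z_β)·σ/δ)².
z_{α/2} = 1.960 (two-sided α = 0.05); z_β = 1.036 (power 85% → β = 0.15).
n = (2.996 × 3356 / 2189)² = 21.10
Round up: n = 22.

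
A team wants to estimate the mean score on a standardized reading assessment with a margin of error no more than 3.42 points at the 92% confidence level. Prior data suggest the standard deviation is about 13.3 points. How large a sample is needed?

For a mean, the margin of error is E = z·σ/√n, so n = (zσ/E)².
At 92% confidence, z = 1.751.
n = (1.751 × 13.3 / 3.42)² = 46.37
Round up: n = 47.

47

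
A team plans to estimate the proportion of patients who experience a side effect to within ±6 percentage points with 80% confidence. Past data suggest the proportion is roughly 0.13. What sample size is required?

52

For a proportion with margin E = 0.06 at 80% confidence, z = 1.282.
n = p̂(1−p̂)(z/E)² = 0.13 × 0.87 × (1.282/0.06)² = 51.63
Round up: n = 52.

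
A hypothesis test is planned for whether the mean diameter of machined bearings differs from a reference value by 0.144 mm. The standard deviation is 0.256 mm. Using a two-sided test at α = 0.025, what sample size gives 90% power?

For a one-sample z-test, n = ((z_{α/2} + z_β)·σ/δ)².
z_{α/2} = 2.241 (two-sided α = 0.025); z_β = 1.282 (power 90% → β = 0.1).
n = (3.523 × 0.256 / 0.144)² = 39.23
Round up: n = 40.

n = 40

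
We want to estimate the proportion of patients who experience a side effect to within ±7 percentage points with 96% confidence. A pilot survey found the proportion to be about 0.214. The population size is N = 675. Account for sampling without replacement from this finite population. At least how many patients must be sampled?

n = 120

For a proportion with margin E = 0.07 at 96% confidence, z = 2.054.
n = p̂(1−p̂)(z/E)² = 0.214 × 0.786 × (2.054/0.07)² = 144.82 — call this n₀.
Finite-population correction with N = 675: n = n₀ / (1 + (n₀−1)/N) = 144.82 / 1.213 = 119.39
Round up: n = 120.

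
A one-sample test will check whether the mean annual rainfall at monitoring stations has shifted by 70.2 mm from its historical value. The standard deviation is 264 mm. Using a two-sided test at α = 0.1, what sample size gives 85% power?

For a one-sample z-test, n = ((z_{α/2} + z_β)·σ/δ)².
z_{α/2} = 1.645 (two-sided α = 0.1); z_β = 1.036 (power 85% → β = 0.15).
n = (2.681 × 264 / 70.2)² = 101.65
Round up: n = 102.

102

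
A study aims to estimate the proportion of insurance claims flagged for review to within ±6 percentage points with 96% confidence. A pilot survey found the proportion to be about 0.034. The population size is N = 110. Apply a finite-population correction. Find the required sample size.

For a proportion with margin E = 0.06 at 96% confidence, z = 2.054.
n = p̂(1−p̂)(z/E)² = 0.034 × 0.966 × (2.054/0.06)² = 38.49 — call this n₀.
Finite-population correction with N = 110: n = n₀ / (1 + (n₀−1)/N) = 38.49 / 1.341 = 28.70
Round up: n = 29.

29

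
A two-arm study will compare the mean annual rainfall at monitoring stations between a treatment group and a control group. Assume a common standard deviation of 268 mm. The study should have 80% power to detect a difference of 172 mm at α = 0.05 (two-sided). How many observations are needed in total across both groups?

For two equal groups, n per group = 2·((z_{α/2} + z_β)·σ/δ)².
z_{α/2} = 1.960; z_β = 0.842 (power 80%).
n = 2 × (2.802 × 268 / 172)² = 2 × 19.06 = 38.12
Round up: n = 39 per group.
Total across both groups: 2 × 39 = 78.

78 total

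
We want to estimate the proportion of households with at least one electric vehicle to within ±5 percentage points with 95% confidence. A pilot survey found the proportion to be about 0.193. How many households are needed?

240

For a proportion with margin E = 0.05 at 95% confidence, z = 1.960.
n = p̂(1−p̂)(z/E)² = 0.193 × 0.807 × (1.960/0.05)² = 239.33
Round up: n = 240.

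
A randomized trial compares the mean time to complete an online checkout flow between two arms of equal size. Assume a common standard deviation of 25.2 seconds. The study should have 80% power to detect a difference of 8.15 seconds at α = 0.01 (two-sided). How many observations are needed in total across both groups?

For two equal groups, n per group = 2·((z_{α/2} + z_β)·σ/δ)².
z_{α/2} = 2.576; z_β = 0.842 (power 80%).
n = 2 × (3.418 × 25.2 / 8.15)² = 2 × 111.69 = 223.38
Round up: n = 224 per group.
Total across both groups: 2 × 224 = 448.

448 total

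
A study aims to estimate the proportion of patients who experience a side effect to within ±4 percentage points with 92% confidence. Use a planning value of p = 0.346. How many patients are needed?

434

For a proportion with margin E = 0.04 at 92% confidence, z = 1.751.
n = p̂(1−p̂)(z/E)² = 0.346 × 0.654 × (1.751/0.04)² = 433.62
Round up: n = 434.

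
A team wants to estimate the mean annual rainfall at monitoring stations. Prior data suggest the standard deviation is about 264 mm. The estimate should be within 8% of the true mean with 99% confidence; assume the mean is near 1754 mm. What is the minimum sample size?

24

For a mean, the margin of error is E = z·σ/√n, so n = (zσ/E)².
At 99% confidence, z = 2.576.
E = 8% of 1754 = 140.3 mm.
n = (2.576 × 264 / 140.3)² = 23.49
Round up: n = 24.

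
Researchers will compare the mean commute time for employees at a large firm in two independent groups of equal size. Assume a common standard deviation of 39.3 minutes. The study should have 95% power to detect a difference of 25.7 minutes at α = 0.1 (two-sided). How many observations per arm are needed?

51 per group

For two equal groups, n per group = 2·((z_{α/2} + z_β)·σ/δ)².
z_{α/2} = 1.645; z_β = 1.645 (power 95%).
n = 2 × (3.290 × 39.3 / 25.7)² = 2 × 25.31 = 50.62
Round up: n = 51 per group.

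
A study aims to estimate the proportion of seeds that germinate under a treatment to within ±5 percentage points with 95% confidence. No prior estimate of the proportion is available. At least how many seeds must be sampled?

For a proportion with margin E = 0.05 at 95% confidence, z = 1.960.
With no prior estimate, use p = 0.5, which maximizes p(1−p) at 0.25.
n = 0.25 × (z/E)² = 0.25 × (1.960/0.05)² = 384.16
Round up: n = 385.

n = 385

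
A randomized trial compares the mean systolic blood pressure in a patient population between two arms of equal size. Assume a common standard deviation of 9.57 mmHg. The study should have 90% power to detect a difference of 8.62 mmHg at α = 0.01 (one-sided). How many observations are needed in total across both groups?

66 total

For two equal groups, n per group = 2·((z_α + z_β)·σ/δ)².
z_α = 2.326; z_β = 1.282 (power 90%).
n = 2 × (3.608 × 9.57 / 8.62)² = 2 × 16.05 = 32.10
Round up: n = 33 per group.
Total across both groups: 2 × 33 = 66.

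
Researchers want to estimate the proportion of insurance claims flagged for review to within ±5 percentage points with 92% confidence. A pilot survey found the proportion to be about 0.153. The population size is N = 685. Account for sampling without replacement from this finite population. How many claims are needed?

n = 130

For a proportion with margin E = 0.05 at 92% confidence, z = 1.751.
n = p̂(1−p̂)(z/E)² = 0.153 × 0.847 × (1.751/0.05)² = 158.93 — call this n₀.
Finite-population correction with N = 685: n = n₀ / (1 + (n₀−1)/N) = 158.93 / 1.231 = 129.11
Round up: n = 130.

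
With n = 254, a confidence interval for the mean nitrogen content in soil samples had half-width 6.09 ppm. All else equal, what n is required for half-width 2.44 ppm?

Margin of error scales as 1/√n, so n₂ = n₁·(E₁/E₂)².
n₂ = 254 × (6.09/2.44)² = 254 × 6.23 = 1582.42
Round up: n₂ = 1583.

1583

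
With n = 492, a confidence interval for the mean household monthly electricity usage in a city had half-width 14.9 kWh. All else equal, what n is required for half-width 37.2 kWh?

79

Margin of error scales as 1/√n, so n₂ = n₁·(E₁/E₂)².
n₂ = 492 × (14.9/37.2)² = 492 × 0.1604 = 78.92
Round up: n₂ = 79.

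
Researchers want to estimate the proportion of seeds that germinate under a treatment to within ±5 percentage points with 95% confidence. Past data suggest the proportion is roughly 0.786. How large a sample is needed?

n = 259

For a proportion with margin E = 0.05 at 95% confidence, z = 1.960.
n = p̂(1−p̂)(z/E)² = 0.786 × 0.214 × (1.960/0.05)² = 258.47
Round up: n = 259.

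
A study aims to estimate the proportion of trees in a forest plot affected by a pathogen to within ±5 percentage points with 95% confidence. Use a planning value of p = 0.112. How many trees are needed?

For a proportion with margin E = 0.05 at 95% confidence, z = 1.960.
n = p̂(1−p̂)(z/E)² = 0.112 × 0.888 × (1.960/0.05)² = 152.83
Round up: n = 153.

153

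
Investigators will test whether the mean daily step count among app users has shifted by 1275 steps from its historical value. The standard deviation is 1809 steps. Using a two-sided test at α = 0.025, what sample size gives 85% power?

For a one-sample z-test, n = ((z_{α/2} + z_β)·σ/δ)².
z_{α/2} = 2.241 (two-sided α = 0.025); z_β = 1.036 (power 85% → β = 0.15).
n = (3.277 × 1809 / 1275)² = 21.62
Round up: n = 22.

22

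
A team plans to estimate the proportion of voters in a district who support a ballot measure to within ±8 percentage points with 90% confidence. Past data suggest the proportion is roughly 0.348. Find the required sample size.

For a proportion with margin E = 0.08 at 90% confidence, z = 1.645.
n = p̂(1−p̂)(z/E)² = 0.348 × 0.652 × (1.645/0.08)² = 95.94
Round up: n = 96.

96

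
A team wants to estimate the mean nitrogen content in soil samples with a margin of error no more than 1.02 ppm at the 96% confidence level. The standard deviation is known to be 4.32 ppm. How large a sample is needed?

For a mean, the margin of error is E = z·σ/√n, so n = (zσ/E)².
At 96% confidence, z = 2.054.
n = (2.054 × 4.32 / 1.02)² = 75.68
Round up: n = 76.

n = 76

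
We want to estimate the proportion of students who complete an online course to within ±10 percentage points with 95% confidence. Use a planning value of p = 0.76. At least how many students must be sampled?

For a proportion with margin E = 0.1 at 95% confidence, z = 1.960.
n = p̂(1−p̂)(z/E)² = 0.76 × 0.24 × (1.960/0.1)² = 70.07
Round up: n = 71.

71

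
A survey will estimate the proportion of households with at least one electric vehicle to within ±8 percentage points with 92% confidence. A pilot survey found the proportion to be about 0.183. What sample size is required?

n = 72

For a proportion with margin E = 0.08 at 92% confidence, z = 1.751.
n = p̂(1−p̂)(z/E)² = 0.183 × 0.817 × (1.751/0.08)² = 71.63
Round up: n = 72.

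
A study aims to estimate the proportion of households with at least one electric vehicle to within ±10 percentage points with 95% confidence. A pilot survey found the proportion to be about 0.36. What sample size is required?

For a proportion with margin E = 0.1 at 95% confidence, z = 1.960.
n = p̂(1−p̂)(z/E)² = 0.36 × 0.64 × (1.960/0.1)² = 88.51
Round up: n = 89.

n = 89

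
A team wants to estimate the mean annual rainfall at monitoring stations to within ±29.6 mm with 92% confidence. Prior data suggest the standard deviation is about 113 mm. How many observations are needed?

45

For a mean, the margin of error is E = z·σ/√n, so n = (zσ/E)².
At 92% confidence, z = 1.751.
n = (1.751 × 113 / 29.6)² = 44.68
Round up: n = 45.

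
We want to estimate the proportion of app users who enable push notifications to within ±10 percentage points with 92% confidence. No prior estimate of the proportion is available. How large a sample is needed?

n = 77

For a proportion with margin E = 0.1 at 92% confidence, z = 1.751.
With no prior estimate, use p = 0.5, which maximizes p(1−p) at 0.25.
n = 0.25 × (z/E)² = 0.25 × (1.751/0.1)² = 76.65
Round up: n = 77.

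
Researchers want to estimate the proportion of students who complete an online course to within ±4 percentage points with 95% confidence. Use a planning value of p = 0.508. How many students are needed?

For a proportion with margin E = 0.04 at 95% confidence, z = 1.960.
n = p̂(1−p̂)(z/E)² = 0.508 × 0.492 × (1.960/0.04)² = 600.10
Round up: n = 601.

601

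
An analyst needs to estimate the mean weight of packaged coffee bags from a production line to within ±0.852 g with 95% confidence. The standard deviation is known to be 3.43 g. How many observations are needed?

63

For a mean, the margin of error is E = z·σ/√n, so n = (zσ/E)².
At 95% confidence, z = 1.960.
n = (1.960 × 3.43 / 0.852)² = 62.26
Round up: n = 63.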